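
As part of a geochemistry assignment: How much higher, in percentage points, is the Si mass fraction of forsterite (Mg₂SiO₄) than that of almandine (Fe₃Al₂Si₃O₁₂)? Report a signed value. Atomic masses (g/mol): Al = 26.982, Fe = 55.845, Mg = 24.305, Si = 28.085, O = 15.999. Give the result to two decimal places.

First mineral: 28.085 g Si in 140.691 g formula = 19.96 wt% Si.
Second mineral: 84.255 g Si in 497.742 g formula = 16.93 wt% Si.
19.96% − 16.93% gives a difference of 3.03 percentage points.

3.03 percentage points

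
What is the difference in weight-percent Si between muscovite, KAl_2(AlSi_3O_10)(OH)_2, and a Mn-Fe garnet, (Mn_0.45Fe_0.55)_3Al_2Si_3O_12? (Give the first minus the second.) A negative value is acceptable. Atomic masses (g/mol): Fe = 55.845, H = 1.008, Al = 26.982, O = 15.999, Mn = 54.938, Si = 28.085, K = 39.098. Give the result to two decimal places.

4.18 percentage points

First mineral: 84.255 g Si in 398.303 g formula = 21.15 wt% Si.
Second mineral: 84.255 g Si in 496.518 g formula = 16.97 wt% Si.
21.15% − 16.97% gives a difference of 4.18 percentage points.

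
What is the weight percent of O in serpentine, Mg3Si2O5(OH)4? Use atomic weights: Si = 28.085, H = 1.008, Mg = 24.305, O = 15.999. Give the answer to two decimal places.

51.96 weight percent

M(Mg3Si2O5(OH)4) = 277.108 g/mol.
O contributes 9 × 15.999 = 143.991 g per mole.
143.991/277.108 = 0.5196 → 51.96%.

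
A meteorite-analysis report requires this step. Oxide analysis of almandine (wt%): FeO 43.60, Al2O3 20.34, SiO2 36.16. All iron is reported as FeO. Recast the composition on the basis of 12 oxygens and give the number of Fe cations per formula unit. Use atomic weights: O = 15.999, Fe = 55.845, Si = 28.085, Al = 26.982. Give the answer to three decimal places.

3.023 Fe apfu

43.60 wt% FeO ÷ 71.844 g/mol = 0.60687 mol, giving 0.60687 Fe and 0.60687 O.
20.34 wt% Al2O3 ÷ 101.961 g/mol = 0.19949 mol, giving 0.39898 Al and 0.59847 O.
36.16 wt% SiO2 ÷ 60.083 g/mol = 0.60183 mol, giving 0.60183 Si and 1.20366 O.
Oxygen sums to 2.40900; scaling by 12/2.40900 = 4.98132 puts the formula on 12 O.
Fe: 0.60687 × 4.98132 = 3.023 atoms per formula unit.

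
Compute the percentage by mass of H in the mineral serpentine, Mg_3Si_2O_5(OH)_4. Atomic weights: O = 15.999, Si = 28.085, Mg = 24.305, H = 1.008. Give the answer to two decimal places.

Molar mass of Mg_3Si_2O_5(OH)_4: 3*24.305 + 2*28.085 + 9*15.999 + 4*1.008 = 277.108 g/mol.
Mass of H per formula unit: 4 × 1.008 = 4.032 g.
Weight fraction H = 4.032 / 277.108 = 0.0146.

1.46 weight percent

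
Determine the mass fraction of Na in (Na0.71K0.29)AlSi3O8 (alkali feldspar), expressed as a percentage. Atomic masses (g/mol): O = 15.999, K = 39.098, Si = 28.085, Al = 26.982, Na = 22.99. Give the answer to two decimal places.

6.12 mass %

M((Na0.71K0.29)AlSi3O8) = 266.890 g/mol.
Na contributes 0.71 × 22.99 = 16.323 g per mole.
16.323/266.890 = 0.0612 → 6.12%.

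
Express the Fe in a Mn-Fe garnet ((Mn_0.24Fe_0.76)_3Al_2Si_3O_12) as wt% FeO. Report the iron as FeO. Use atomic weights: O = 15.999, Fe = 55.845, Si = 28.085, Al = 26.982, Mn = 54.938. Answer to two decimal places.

32.95 wt%

Molar mass of (Mn_0.24Fe_0.76)_3Al_2Si_3O_12 = 0.72×54.938 + 2.28×55.845 + 2×26.982 + 3×28.085 + 12×15.999 = 497.089 g/mol.
Each formula unit contains 2.28 Fe, equivalent to 2.28/1 = 2.2800 mol FeO.
M(FeO) = 1×55.845 + 1×15.999 = 71.844 g/mol.
Mass of FeO per formula unit = 2.2800 × 71.844 = 163.804 g.
FeO wt% = 163.804 / 497.089 × 100 = 32.95%.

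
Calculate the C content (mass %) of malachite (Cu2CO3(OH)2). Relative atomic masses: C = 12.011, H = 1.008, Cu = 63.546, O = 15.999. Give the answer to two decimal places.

5.43 mass %

Formula mass = 2×63.546 + 1×12.011 + 5×15.999 + 2×1.008 = 221.114 g/mol, of which 12.011 g is C.
So C makes up 12.011/221.114 = 0.0543 of the mass, i.e. 5.43%.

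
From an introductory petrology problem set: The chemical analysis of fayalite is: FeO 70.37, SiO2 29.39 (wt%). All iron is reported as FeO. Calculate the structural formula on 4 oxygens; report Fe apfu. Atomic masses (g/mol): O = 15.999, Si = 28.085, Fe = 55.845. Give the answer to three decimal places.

FeO: 70.37/71.844 = 0.97948 mol → 0.97948 mol Fe, 0.97948 mol O.
SiO2: 29.39/60.083 = 0.48916 mol → 0.48916 mol Si, 0.97832 mol O.
Total oxygen = 1.95780 mol. Normalization factor = 4/1.95780 = 2.04311.
Fe per 4 O = 0.97948 × 2.04311 = 2.001.

2.001 Fe apfu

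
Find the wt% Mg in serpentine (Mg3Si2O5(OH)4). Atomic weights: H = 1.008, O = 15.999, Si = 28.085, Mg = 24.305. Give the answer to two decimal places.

26.31 wt%

Formula mass = 3×24.305 + 2×28.085 + 9×15.999 + 4×1.008 = 277.108 g/mol, of which 72.915 g is Mg.
So Mg makes up 72.915/277.108 = 0.2631 of the mass, i.e. 26.31%.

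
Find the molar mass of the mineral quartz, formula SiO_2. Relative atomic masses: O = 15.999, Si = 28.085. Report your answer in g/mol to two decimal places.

60.08 g/mol

Si: 1 × 28.085 = 28.0850
O: 2 × 15.999 = 31.9980
Summing the contributions gives the formula mass.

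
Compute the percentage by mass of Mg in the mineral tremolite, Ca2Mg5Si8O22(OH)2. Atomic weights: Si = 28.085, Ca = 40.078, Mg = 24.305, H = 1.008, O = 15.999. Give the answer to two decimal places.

14.96 mass %

Molar mass of Ca2Mg5Si8O22(OH)2: 2*40.078 + 5*24.305 + 8*28.085 + 24*15.999 + 2*1.008 = 812.353 g/mol.
Mass of Mg per formula unit: 5 × 24.305 = 121.525 g.
Weight fraction Mg = 121.525 / 812.353 = 0.1496.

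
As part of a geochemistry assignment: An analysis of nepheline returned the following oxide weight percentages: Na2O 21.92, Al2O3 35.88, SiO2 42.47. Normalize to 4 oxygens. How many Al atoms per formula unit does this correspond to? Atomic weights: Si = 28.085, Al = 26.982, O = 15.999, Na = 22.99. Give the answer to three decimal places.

0.997 Al apfu

Na2O (M=61.979): mol = 0.35367; Na = 0.70734, O = 0.35367.
Al2O3 (M=101.961): mol = 0.35190; Al = 0.70380, O = 1.05570.
SiO2 (M=60.083): mol = 0.70686; Si = 0.70686, O = 1.41372.
ΣO = 2.82309; factor = 4/ΣO = 1.41689.
Al apfu = 0.70380 × 1.41689 = 0.997.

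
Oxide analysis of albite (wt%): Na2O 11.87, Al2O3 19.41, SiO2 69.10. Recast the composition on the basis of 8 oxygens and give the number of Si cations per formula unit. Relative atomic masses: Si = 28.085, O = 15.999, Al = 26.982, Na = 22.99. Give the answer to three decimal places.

3.004 Si apfu

Na2O (M=61.979): mol = 0.19152; Na = 0.38304, O = 0.19152.
Al2O3 (M=101.961): mol = 0.19037; Al = 0.38074, O = 0.57111.
SiO2 (M=60.083): mol = 1.15008; Si = 1.15008, O = 2.30016.
ΣO = 3.06279; factor = 8/ΣO = 2.61200.
Si apfu = 1.15008 × 2.61200 = 3.004.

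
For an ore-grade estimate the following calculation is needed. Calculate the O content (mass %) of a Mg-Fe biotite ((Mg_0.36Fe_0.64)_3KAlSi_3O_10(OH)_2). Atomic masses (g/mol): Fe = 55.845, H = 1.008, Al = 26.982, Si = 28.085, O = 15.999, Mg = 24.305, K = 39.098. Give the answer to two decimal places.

40.18 mass %

Formula mass = 1.08×24.305 + 1.92×55.845 + 1×39.098 + 1×26.982 + 3×28.085 + 12×15.999 + 2×1.008 = 477.811 g/mol, of which 191.988 g is O.
So O makes up 191.988/477.811 = 0.4018 of the mass, i.e. 40.18%.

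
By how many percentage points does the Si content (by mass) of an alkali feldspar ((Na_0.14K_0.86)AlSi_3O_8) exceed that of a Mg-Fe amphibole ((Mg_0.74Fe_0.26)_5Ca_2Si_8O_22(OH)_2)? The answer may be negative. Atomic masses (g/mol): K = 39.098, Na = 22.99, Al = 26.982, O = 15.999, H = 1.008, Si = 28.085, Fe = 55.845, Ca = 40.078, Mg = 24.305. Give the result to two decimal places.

M((Na_0.14K_0.86)AlSi_3O_8) = 276.072 g/mol, so wt% Si = 84.255/276.072 × 100 = 30.52%.
M((Mg_0.74Fe_0.26)_5Ca_2Si_8O_22(OH)_2) = 853.355 g/mol, so wt% Si = 224.680/853.355 × 100 = 26.33%.
30.52 − 26.33 = 4.19 pp.

4.19 percentage points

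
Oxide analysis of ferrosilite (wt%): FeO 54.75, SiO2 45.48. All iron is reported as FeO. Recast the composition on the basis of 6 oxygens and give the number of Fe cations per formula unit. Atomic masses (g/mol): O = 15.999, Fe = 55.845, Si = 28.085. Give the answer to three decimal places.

FeO: 54.75/71.844 = 0.76207 mol → 0.76207 mol Fe, 0.76207 mol O.
SiO2: 45.48/60.083 = 0.75695 mol → 0.75695 mol Si, 1.51390 mol O.
Total oxygen = 2.27597 mol. Normalization factor = 6/2.27597 = 2.63624.
Fe per 6 O = 0.76207 × 2.63624 = 2.009.

2.009 Fe apfu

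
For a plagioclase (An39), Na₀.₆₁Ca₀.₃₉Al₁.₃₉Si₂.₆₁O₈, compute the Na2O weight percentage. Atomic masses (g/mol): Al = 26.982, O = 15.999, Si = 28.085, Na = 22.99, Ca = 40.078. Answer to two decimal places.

Molar mass of Na₀.₆₁Ca₀.₃₉Al₁.₃₉Si₂.₆₁O₈ = 0.61×22.99 + 0.39×40.078 + 1.39×26.982 + 2.61×28.085 + 8×15.999 = 268.453 g/mol.
Each formula unit contains 0.61 Na, equivalent to 0.61/2 = 0.3050 mol Na2O.
M(Na2O) = 2×22.99 + 1×15.999 = 61.979 g/mol.
Mass of Na2O per formula unit = 0.3050 × 61.979 = 18.904 g.
Na2O wt% = 18.904 / 268.453 × 100 = 7.04%.

7.04 wt%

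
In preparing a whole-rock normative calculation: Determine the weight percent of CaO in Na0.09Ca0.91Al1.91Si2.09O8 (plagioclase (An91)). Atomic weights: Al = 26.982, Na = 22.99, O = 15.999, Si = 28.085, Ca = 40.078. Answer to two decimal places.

18.44 wt%

Molar mass of Na0.09Ca0.91Al1.91Si2.09O8 = 0.09×22.99 + 0.91×40.078 + 1.91×26.982 + 2.09×28.085 + 8×15.999 = 276.765 g/mol.
Each formula unit contains 0.91 Ca, equivalent to 0.91/1 = 0.9100 mol CaO.
M(CaO) = 1×40.078 + 1×15.999 = 56.077 g/mol.
Mass of CaO per formula unit = 0.9100 × 56.077 = 51.030 g.
CaO wt% = 51.030 / 276.765 × 100 = 18.44%.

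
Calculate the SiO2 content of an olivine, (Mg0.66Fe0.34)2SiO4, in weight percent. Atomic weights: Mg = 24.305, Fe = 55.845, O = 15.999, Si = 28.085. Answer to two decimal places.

M((Mg0.66Fe0.34)2SiO4) = 162.138 g/mol; M(SiO2) = 60.083 g/mol.
Moles SiO2 per formula unit = 1 Si ÷ 1 = 1.0000.
SiO2 fraction = (1.0000 × 60.083) / 162.138 = 60.083/162.138 = 0.3706.

37.06 wt%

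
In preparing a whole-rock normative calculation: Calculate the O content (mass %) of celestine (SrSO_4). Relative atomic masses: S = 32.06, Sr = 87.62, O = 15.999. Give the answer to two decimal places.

Molar mass of SrSO_4: 1*87.62 + 1*32.06 + 4*15.999 = 183.676 g/mol.
Mass of O per formula unit: 4 × 15.999 = 63.996 g.
Weight fraction O = 63.996 / 183.676 = 0.3484.

34.84 mass %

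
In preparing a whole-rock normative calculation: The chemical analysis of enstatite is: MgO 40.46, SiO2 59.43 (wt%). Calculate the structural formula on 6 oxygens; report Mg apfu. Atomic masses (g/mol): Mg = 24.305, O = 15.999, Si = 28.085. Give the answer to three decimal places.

2.020 Mg apfu

MgO: 40.46/40.304 = 1.00387 mol → 1.00387 mol Mg, 1.00387 mol O.
SiO2: 59.43/60.083 = 0.98913 mol → 0.98913 mol Si, 1.97826 mol O.
Total oxygen = 2.98213 mol. Normalization factor = 6/2.98213 = 2.01198.
Mg per 6 O = 1.00387 × 2.01198 = 2.020.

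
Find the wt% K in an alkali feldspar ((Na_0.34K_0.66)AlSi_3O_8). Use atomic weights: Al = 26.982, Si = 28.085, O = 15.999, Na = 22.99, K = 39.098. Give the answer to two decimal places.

M((Na_0.34K_0.66)AlSi_3O_8) = 272.850 g/mol.
K contributes 0.66 × 39.098 = 25.805 g per mole.
25.805/272.850 = 0.0946 → 9.46%.

9.46 wt%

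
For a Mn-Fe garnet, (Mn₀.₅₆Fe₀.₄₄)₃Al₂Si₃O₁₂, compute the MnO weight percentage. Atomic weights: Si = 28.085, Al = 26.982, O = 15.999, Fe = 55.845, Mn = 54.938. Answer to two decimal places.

24.02 wt%

M((Mn₀.₅₆Fe₀.₄₄)₃Al₂Si₃O₁₂) = 496.218 g/mol; M(MnO) = 70.937 g/mol.
Moles MnO per formula unit = 1.68 Mn ÷ 1 = 1.6800.
MnO fraction = (1.6800 × 70.937) / 496.218 = 119.174/496.218 = 0.2402.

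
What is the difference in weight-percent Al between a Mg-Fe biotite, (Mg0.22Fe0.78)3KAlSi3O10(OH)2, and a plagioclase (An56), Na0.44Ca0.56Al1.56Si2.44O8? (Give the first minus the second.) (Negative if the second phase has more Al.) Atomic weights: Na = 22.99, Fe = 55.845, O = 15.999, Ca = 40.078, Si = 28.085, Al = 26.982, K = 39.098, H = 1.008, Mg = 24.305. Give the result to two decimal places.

Al in (Mg0.22Fe0.78)3KAlSi3O10(OH)2: molar mass 491.058 g/mol; 1×26.982 = 26.982 g → 5.49 wt%.
Al in Na0.44Ca0.56Al1.56Si2.44O8: molar mass 271.171 g/mol; 1.56×26.982 = 42.092 g → 15.52 wt%.
Difference = 5.49 − 15.52 = -10.03 percentage points.

-10.03 percentage points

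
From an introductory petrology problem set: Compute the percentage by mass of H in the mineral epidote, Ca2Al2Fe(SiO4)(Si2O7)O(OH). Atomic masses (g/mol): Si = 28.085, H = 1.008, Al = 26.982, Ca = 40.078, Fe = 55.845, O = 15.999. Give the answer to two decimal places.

Formula mass = 2*40.078 + 2*26.982 + 1*55.845 + 3*28.085 + 13*15.999 + 1*1.008 = 483.215 g/mol, of which 1.008 g is H.
So H makes up 1.008/483.215 = 0.0021 of the mass, i.e. 0.21%.

0.21 wt%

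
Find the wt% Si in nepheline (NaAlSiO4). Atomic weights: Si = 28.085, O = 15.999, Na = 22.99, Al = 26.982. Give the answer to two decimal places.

19.77 wt%

Molar mass of NaAlSiO4: 1×22.99 + 1×26.982 + 1×28.085 + 4×15.999 = 142.053 g/mol.
Mass of Si per formula unit: 1 × 28.085 = 28.085 g.
Weight fraction Si = 28.085 / 142.053 = 0.1977.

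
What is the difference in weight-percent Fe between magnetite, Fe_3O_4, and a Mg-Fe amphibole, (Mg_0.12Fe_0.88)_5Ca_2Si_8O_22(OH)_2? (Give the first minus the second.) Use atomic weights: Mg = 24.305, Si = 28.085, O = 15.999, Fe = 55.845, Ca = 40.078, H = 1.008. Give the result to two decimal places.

46.53 percentage points

First mineral: 167.535 g Fe in 231.531 g formula = 72.36 wt% Fe.
Second mineral: 245.718 g Fe in 951.129 g formula = 25.83 wt% Fe.
72.36% − 25.83% gives a difference of 46.53 percentage points.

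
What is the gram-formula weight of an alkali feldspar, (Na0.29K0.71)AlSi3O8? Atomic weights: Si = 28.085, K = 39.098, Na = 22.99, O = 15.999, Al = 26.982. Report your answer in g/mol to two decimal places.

Na: 0.29 × 22.99 = 6.6671
K: 0.71 × 39.098 = 27.7596
Al: 1 × 26.982 = 26.9820
Si: 3 × 28.085 = 84.2550
O: 8 × 15.999 = 127.9920
Summing the contributions gives the formula mass.

273.66 g/mol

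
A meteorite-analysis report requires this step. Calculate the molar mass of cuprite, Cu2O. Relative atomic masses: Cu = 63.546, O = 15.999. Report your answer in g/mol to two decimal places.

The formula mass is the sum 2×63.546 + 1×15.999.

143.09 g/mol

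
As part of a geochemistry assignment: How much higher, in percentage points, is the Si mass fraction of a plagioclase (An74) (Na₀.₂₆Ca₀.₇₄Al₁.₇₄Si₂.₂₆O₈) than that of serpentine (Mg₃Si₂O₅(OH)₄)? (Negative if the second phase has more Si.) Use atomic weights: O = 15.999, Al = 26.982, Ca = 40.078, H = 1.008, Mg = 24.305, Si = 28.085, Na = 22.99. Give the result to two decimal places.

M(Na₀.₂₆Ca₀.₇₄Al₁.₇₄Si₂.₂₆O₈) = 274.048 g/mol, so wt% Si = 63.472/274.048 × 100 = 23.16%.
M(Mg₃Si₂O₅(OH)₄) = 277.108 g/mol, so wt% Si = 56.170/277.108 × 100 = 20.27%.
23.16 − 20.27 = 2.89 pp.

2.89 percentage points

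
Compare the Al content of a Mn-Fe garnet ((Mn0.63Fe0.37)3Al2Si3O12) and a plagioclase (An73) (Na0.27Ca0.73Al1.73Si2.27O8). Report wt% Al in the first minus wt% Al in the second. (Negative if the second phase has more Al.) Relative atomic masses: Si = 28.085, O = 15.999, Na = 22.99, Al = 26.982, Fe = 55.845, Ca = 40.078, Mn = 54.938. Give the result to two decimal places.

-6.16 percentage points

Al in (Mn0.63Fe0.37)3Al2Si3O12: molar mass 496.028 g/mol; 2×26.982 = 53.964 g → 10.88 wt%.
Al in Na0.27Ca0.73Al1.73Si2.27O8: molar mass 273.888 g/mol; 1.73×26.982 = 46.679 g → 17.04 wt%.
Difference = 10.88 − 17.04 = -6.16 percentage points.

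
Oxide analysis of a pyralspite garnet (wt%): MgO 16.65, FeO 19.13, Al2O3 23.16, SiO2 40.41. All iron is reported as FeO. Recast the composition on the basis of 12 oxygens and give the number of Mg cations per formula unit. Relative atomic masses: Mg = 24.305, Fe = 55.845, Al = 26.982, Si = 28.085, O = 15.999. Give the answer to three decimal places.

MgO: 16.65/40.304 = 0.41311 mol → 0.41311 mol Mg, 0.41311 mol O.
FeO: 19.13/71.844 = 0.26627 mol → 0.26627 mol Fe, 0.26627 mol O.
Al2O3: 23.16/101.961 = 0.22715 mol → 0.45430 mol Al, 0.68145 mol O.
SiO2: 40.41/60.083 = 0.67257 mol → 0.67257 mol Si, 1.34514 mol O.
Total oxygen = 2.70597 mol. Normalization factor = 12/2.70597 = 4.43464.
Mg per 12 O = 0.41311 × 4.43464 = 1.832.

1.832 Mg apfu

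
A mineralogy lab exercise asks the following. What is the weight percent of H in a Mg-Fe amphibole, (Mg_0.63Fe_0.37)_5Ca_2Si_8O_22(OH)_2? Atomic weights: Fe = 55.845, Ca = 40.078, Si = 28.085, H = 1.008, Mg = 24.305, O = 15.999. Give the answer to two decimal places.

Formula mass = 3.15·24.305 + 1.85·55.845 + 2·40.078 + 8·28.085 + 24·15.999 + 2·1.008 = 870.702 g/mol, of which 2.016 g is H.
So H makes up 2.016/870.702 = 0.0023 of the mass, i.e. 0.23%.

0.23 weight percent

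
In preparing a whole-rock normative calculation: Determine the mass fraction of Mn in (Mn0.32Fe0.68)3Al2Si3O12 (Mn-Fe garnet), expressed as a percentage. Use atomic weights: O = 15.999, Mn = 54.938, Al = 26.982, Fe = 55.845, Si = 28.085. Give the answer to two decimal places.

10.61 wt%

M((Mn0.32Fe0.68)3Al2Si3O12) = 496.871 g/mol.
Mn contributes 0.96 × 54.938 = 52.740 g per mole.
52.740/496.871 = 0.1061 → 10.61%.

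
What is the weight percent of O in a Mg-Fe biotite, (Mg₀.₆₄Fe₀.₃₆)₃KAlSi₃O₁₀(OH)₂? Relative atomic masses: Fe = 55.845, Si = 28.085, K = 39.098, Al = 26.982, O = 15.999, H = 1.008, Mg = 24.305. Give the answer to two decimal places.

42.54 mass %

Formula mass = 1.92·24.305 + 1.08·55.845 + 1·39.098 + 1·26.982 + 3·28.085 + 12·15.999 + 2·1.008 = 451.317 g/mol, of which 191.988 g is O.
So O makes up 191.988/451.317 = 0.4254 of the mass, i.e. 42.54%.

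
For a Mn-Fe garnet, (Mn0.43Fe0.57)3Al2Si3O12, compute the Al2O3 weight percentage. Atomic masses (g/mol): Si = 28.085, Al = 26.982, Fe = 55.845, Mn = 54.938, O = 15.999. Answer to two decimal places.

Formula mass = 496.572 g/mol.
2 Al → 1.0000 mol Al2O3 per formula unit; M(Al2O3) = 101.961, so Al2O3 mass = 101.961 g.
101.961/496.572 × 100 = 20.53 wt%.

20.53 wt%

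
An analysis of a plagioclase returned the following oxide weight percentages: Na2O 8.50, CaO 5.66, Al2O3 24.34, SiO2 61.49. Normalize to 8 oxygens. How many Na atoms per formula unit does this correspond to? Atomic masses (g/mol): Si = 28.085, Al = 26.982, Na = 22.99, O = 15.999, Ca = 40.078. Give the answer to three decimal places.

Na2O (M=61.979): mol = 0.13714; Na = 0.27428, O = 0.13714.
CaO (M=56.077): mol = 0.10093; Ca = 0.10093, O = 0.10093.
Al2O3 (M=101.961): mol = 0.23872; Al = 0.47744, O = 0.71616.
SiO2 (M=60.083): mol = 1.02342; Si = 1.02342, O = 2.04684.
ΣO = 3.00107; factor = 8/ΣO = 2.66572.
Na apfu = 0.27428 × 2.66572 = 0.731.

0.731 Na apfu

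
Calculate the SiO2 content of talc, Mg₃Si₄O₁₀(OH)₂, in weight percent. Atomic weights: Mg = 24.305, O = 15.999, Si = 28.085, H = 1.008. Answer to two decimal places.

63.37 wt%

M(Mg₃Si₄O₁₀(OH)₂) = 379.259 g/mol; M(SiO2) = 60.083 g/mol.
Moles SiO2 per formula unit = 4 Si ÷ 1 = 4.0000.
SiO2 fraction = (4.0000 × 60.083) / 379.259 = 240.332/379.259 = 0.6337.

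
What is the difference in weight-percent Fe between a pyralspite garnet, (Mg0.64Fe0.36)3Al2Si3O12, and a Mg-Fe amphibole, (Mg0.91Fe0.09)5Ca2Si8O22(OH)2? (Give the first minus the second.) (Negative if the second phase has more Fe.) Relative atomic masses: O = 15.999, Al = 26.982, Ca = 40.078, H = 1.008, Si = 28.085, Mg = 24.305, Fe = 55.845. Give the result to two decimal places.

Fe in (Mg0.64Fe0.36)3Al2Si3O12: molar mass 437.185 g/mol; 1.08×55.845 = 60.313 g → 13.80 wt%.
Fe in (Mg0.91Fe0.09)5Ca2Si8O22(OH)2: molar mass 826.546 g/mol; 0.45×55.845 = 25.130 g → 3.04 wt%.
Difference = 13.80 − 3.04 = 10.76 percentage points.

10.76 percentage points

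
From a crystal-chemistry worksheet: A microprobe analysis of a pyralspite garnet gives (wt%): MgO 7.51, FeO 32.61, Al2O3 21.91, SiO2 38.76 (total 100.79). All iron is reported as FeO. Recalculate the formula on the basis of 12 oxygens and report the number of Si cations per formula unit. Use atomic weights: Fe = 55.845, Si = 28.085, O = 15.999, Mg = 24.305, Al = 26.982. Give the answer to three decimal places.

MgO: 7.51/40.304 = 0.18633 mol → 0.18633 mol Mg, 0.18633 mol O.
FeO: 32.61/71.844 = 0.45390 mol → 0.45390 mol Fe, 0.45390 mol O.
Al2O3: 21.91/101.961 = 0.21489 mol → 0.42978 mol Al, 0.64467 mol O.
SiO2: 38.76/60.083 = 0.64511 mol → 0.64511 mol Si, 1.29022 mol O.
Total oxygen = 2.57512 mol. Normalization factor = 12/2.57512 = 4.65998.
Si per 12 O = 0.64511 × 4.65998 = 3.006.

3.006 Si apfu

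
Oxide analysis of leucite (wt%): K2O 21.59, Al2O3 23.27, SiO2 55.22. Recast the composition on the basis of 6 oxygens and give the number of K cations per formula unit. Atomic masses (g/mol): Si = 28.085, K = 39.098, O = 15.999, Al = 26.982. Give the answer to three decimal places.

0.999 K apfu

K2O: 21.59/94.195 = 0.22921 mol → 0.45842 mol K, 0.22921 mol O.
Al2O3: 23.27/101.961 = 0.22822 mol → 0.45644 mol Al, 0.68466 mol O.
SiO2: 55.22/60.083 = 0.91906 mol → 0.91906 mol Si, 1.83812 mol O.
Total oxygen = 2.75199 mol. Normalization factor = 6/2.75199 = 2.18024.
K per 6 O = 0.45842 × 2.18024 = 0.999.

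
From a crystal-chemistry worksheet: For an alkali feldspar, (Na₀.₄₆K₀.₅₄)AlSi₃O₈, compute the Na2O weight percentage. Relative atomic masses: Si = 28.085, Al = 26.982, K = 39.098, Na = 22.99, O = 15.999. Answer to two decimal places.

M((Na₀.₄₆K₀.₅₄)AlSi₃O₈) = 270.917 g/mol; M(Na2O) = 61.979 g/mol.
Moles Na2O per formula unit = 0.46 Na ÷ 2 = 0.2300.
Na2O fraction = (0.2300 × 61.979) / 270.917 = 14.255/270.917 = 0.0526.

5.26 wt%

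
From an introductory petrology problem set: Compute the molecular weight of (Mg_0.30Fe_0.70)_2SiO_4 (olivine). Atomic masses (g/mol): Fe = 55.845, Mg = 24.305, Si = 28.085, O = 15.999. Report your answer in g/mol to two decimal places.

184.85 g/mol

The formula mass is the sum 0.60(24.305) + 1.40(55.845) + 1(28.085) + 4(15.999).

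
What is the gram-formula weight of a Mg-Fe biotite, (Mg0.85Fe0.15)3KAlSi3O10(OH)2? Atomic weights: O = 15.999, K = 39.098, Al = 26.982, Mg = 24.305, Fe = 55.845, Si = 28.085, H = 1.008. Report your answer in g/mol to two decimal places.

431.45 g/mol

The formula mass is the sum 2.55(24.305) + 0.45(55.845) + 1(39.098) + 1(26.982) + 3(28.085) + 12(15.999) + 2(1.008).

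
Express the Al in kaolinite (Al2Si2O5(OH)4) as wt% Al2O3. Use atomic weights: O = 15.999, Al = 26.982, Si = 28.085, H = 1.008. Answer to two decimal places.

39.50 wt%

M(Al2Si2O5(OH)4) = 258.157 g/mol; M(Al2O3) = 101.961 g/mol.
Moles Al2O3 per formula unit = 2 Al ÷ 2 = 1.0000.
Al2O3 fraction = (1.0000 × 101.961) / 258.157 = 101.961/258.157 = 0.3950.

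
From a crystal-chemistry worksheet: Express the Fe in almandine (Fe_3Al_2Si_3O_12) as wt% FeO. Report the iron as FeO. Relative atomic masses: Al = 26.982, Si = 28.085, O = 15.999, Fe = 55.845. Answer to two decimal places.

Formula mass = 497.742 g/mol.
3 Fe → 3.0000 mol FeO per formula unit; M(FeO) = 71.844, so FeO mass = 215.532 g.
215.532/497.742 × 100 = 43.30 wt%.

43.30 wt%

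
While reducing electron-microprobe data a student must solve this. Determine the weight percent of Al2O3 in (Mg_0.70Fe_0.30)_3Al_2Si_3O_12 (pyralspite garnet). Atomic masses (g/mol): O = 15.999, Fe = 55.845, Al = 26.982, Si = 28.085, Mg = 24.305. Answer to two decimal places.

M((Mg_0.70Fe_0.30)_3Al_2Si_3O_12) = 431.508 g/mol; M(Al2O3) = 101.961 g/mol.
Moles Al2O3 per formula unit = 2 Al ÷ 2 = 1.0000.
Al2O3 fraction = (1.0000 × 101.961) / 431.508 = 101.961/431.508 = 0.2363.

23.63 wt%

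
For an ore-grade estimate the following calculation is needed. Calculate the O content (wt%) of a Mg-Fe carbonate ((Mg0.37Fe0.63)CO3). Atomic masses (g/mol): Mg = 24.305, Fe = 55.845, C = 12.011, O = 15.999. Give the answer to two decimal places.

46.07 wt%

Formula mass = 0.37×24.305 + 0.63×55.845 + 1×12.011 + 3×15.999 = 104.183 g/mol, of which 47.997 g is O.
So O makes up 47.997/104.183 = 0.4607 of the mass, i.e. 46.07%.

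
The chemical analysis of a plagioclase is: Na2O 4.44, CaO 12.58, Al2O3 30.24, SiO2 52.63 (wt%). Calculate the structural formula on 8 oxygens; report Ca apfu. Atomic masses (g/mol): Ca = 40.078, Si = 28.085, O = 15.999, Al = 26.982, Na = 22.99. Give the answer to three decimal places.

4.44 wt% Na2O ÷ 61.979 g/mol = 0.07164 mol, giving 0.14328 Na and 0.07164 O.
12.58 wt% CaO ÷ 56.077 g/mol = 0.22433 mol, giving 0.22433 Ca and 0.22433 O.
30.24 wt% Al2O3 ÷ 101.961 g/mol = 0.29658 mol, giving 0.59316 Al and 0.88974 O.
52.63 wt% SiO2 ÷ 60.083 g/mol = 0.87595 mol, giving 0.87595 Si and 1.75190 O.
Oxygen sums to 2.93761; scaling by 8/2.93761 = 2.72330 puts the formula on 8 O.
Ca: 0.22433 × 2.72330 = 0.611 atoms per formula unit.

0.611 Ca apfu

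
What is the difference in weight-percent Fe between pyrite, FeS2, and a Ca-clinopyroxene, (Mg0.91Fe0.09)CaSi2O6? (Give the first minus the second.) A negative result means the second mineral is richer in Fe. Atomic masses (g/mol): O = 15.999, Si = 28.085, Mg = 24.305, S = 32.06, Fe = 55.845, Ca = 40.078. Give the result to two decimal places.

First mineral: 55.845 g Fe in 119.965 g formula = 46.55 wt% Fe.
Second mineral: 5.026 g Fe in 219.386 g formula = 2.29 wt% Fe.
46.55% − 2.29% gives a difference of 44.26 percentage points.

44.26 percentage points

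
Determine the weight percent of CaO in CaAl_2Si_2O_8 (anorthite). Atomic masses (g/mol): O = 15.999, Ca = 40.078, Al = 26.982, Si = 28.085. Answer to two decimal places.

20.16 wt%

M(CaAl_2Si_2O_8) = 278.204 g/mol; M(CaO) = 56.077 g/mol.
Moles CaO per formula unit = 1 Ca ÷ 1 = 1.0000.
CaO fraction = (1.0000 × 56.077) / 278.204 = 56.077/278.204 = 0.2016.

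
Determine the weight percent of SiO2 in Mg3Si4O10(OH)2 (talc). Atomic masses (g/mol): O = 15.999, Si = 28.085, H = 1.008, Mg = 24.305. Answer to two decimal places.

Formula mass = 379.259 g/mol.
4 Si → 4.0000 mol SiO2 per formula unit; M(SiO2) = 60.083, so SiO2 mass = 240.332 g.
240.332/379.259 × 100 = 63.37 wt%.

63.37 wt%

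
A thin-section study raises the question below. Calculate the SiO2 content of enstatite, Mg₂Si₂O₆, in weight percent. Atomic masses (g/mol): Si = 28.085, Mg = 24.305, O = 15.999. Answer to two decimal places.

59.85 wt%

M(Mg₂Si₂O₆) = 200.774 g/mol; M(SiO2) = 60.083 g/mol.
Moles SiO2 per formula unit = 2 Si ÷ 1 = 2.0000.
SiO2 fraction = (2.0000 × 60.083) / 200.774 = 120.166/200.774 = 0.5985.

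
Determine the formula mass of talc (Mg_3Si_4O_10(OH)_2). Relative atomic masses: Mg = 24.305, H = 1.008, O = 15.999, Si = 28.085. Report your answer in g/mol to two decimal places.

379.26 g/mol

The formula mass is the sum 3·24.305 + 4·28.085 + 12·15.999 + 2·1.008.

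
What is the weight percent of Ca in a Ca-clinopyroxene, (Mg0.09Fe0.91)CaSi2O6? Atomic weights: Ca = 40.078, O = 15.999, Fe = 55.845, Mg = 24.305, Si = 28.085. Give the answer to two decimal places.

16.34 mass %

Formula mass = 0.09·24.305 + 0.91·55.845 + 1·40.078 + 2·28.085 + 6·15.999 = 245.248 g/mol, of which 40.078 g is Ca.
So Ca makes up 40.078/245.248 = 0.1634 of the mass, i.e. 16.34%.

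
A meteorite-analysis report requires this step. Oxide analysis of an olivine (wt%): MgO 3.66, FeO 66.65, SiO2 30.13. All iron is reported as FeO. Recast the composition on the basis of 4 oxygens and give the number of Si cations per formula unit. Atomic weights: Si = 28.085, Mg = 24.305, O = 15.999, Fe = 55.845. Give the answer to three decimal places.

0.992 Si apfu

3.66 wt% MgO ÷ 40.304 g/mol = 0.09081 mol, giving 0.09081 Mg and 0.09081 O.
66.65 wt% FeO ÷ 71.844 g/mol = 0.92770 mol, giving 0.92770 Fe and 0.92770 O.
30.13 wt% SiO2 ÷ 60.083 g/mol = 0.50147 mol, giving 0.50147 Si and 1.00294 O.
Oxygen sums to 2.02145; scaling by 4/2.02145 = 1.97878 puts the formula on 4 O.
Si: 0.50147 × 1.97878 = 0.992 atoms per formula unit.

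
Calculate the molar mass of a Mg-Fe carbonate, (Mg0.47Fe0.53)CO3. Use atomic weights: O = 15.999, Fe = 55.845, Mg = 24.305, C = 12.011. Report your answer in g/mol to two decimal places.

M = 0.47×24.305 + 0.53×55.845 + 1×12.011 + 3×15.999

101.03 g/mol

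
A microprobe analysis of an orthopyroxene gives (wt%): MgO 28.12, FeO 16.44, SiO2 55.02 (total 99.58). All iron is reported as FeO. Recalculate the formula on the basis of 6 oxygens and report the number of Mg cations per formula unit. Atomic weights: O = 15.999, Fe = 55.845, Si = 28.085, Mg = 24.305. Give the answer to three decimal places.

1.518 Mg apfu

MgO: 28.12/40.304 = 0.69770 mol → 0.69770 mol Mg, 0.69770 mol O.
FeO: 16.44/71.844 = 0.22883 mol → 0.22883 mol Fe, 0.22883 mol O.
SiO2: 55.02/60.083 = 0.91573 mol → 0.91573 mol Si, 1.83146 mol O.
Total oxygen = 2.75799 mol. Normalization factor = 6/2.75799 = 2.17550.
Mg per 6 O = 0.69770 × 2.17550 = 1.518.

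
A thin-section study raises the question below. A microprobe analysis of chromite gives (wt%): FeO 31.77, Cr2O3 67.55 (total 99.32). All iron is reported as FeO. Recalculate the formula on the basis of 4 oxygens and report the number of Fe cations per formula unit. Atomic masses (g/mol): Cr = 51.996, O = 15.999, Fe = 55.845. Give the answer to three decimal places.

FeO: 31.77/71.844 = 0.44221 mol → 0.44221 mol Fe, 0.44221 mol O.
Cr2O3: 67.55/151.989 = 0.44444 mol → 0.88888 mol Cr, 1.33332 mol O.
Total oxygen = 1.77553 mol. Normalization factor = 4/1.77553 = 2.25285.
Fe per 4 O = 0.44221 × 2.25285 = 0.996.

0.996 Fe apfu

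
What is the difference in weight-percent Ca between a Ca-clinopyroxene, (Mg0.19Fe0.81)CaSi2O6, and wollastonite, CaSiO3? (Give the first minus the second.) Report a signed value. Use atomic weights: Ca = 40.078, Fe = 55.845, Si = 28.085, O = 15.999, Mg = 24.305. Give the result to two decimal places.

-17.95 percentage points

First mineral: 40.078 g Ca in 242.094 g formula = 16.55 wt% Ca.
Second mineral: 40.078 g Ca in 116.160 g formula = 34.50 wt% Ca.
16.55% − 34.50% gives a difference of -17.95 percentage points.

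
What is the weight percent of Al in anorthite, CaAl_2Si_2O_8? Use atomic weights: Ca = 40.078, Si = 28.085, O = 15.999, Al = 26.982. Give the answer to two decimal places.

Molar mass of CaAl_2Si_2O_8: 1*40.078 + 2*26.982 + 2*28.085 + 8*15.999 = 278.204 g/mol.
Mass of Al per formula unit: 2 × 26.982 = 53.964 g.
Weight fraction Al = 53.964 / 278.204 = 0.1940.

19.40 wt%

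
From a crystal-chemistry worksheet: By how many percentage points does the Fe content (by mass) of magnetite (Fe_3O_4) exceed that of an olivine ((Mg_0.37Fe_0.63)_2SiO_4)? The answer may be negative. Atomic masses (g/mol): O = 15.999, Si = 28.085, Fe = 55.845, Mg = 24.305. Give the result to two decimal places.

Fe in Fe_3O_4: molar mass 231.531 g/mol; 3×55.845 = 167.535 g → 72.36 wt%.
Fe in (Mg_0.37Fe_0.63)_2SiO_4: molar mass 180.431 g/mol; 1.26×55.845 = 70.365 g → 39.00 wt%.
Difference = 72.36 − 39.00 = 33.36 percentage points.

33.36 percentage points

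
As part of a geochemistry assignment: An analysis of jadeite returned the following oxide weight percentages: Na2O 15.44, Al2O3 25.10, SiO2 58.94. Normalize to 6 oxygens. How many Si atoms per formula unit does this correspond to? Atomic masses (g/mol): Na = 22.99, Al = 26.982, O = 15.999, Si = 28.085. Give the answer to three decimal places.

1.995 Si apfu

Na2O: 15.44/61.979 = 0.24912 mol → 0.49824 mol Na, 0.24912 mol O.
Al2O3: 25.10/101.961 = 0.24617 mol → 0.49234 mol Al, 0.73851 mol O.
SiO2: 58.94/60.083 = 0.98098 mol → 0.98098 mol Si, 1.96196 mol O.
Total oxygen = 2.94959 mol. Normalization factor = 6/2.94959 = 2.03418.
Si per 6 O = 0.98098 × 2.03418 = 1.995.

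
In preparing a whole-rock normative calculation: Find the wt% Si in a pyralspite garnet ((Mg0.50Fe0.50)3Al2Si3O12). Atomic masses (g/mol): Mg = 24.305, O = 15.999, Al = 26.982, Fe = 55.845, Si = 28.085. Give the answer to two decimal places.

M((Mg0.50Fe0.50)3Al2Si3O12) = 450.432 g/mol.
Si contributes 3 × 28.085 = 84.255 g per mole.
84.255/450.432 = 0.1871 → 18.71%.

18.71 mass %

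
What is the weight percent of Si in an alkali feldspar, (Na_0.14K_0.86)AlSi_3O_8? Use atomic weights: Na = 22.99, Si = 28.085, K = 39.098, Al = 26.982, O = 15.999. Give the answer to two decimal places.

30.52 weight percent

M((Na_0.14K_0.86)AlSi_3O_8) = 276.072 g/mol.
Si contributes 3 × 28.085 = 84.255 g per mole.
84.255/276.072 = 0.3052 → 30.52%.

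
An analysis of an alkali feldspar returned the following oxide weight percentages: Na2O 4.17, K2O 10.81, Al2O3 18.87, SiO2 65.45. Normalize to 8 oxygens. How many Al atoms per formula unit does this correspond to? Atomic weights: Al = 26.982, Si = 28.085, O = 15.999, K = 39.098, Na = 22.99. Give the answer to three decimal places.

1.016 Al apfu

Na2O: 4.17/61.979 = 0.06728 mol → 0.13456 mol Na, 0.06728 mol O.
K2O: 10.81/94.195 = 0.11476 mol → 0.22952 mol K, 0.11476 mol O.
Al2O3: 18.87/101.961 = 0.18507 mol → 0.37014 mol Al, 0.55521 mol O.
SiO2: 65.45/60.083 = 1.08933 mol → 1.08933 mol Si, 2.17866 mol O.
Total oxygen = 2.91591 mol. Normalization factor = 8/2.91591 = 2.74357.
Al per 8 O = 0.37014 × 2.74357 = 1.016.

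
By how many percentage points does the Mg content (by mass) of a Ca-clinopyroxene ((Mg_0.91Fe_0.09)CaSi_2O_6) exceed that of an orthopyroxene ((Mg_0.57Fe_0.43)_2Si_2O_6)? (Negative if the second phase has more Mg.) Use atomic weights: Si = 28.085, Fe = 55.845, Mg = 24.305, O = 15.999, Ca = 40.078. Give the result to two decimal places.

-2.08 percentage points

Mg in (Mg_0.91Fe_0.09)CaSi_2O_6: molar mass 219.386 g/mol; 0.91×24.305 = 22.118 g → 10.08 wt%.
Mg in (Mg_0.57Fe_0.43)_2Si_2O_6: molar mass 227.898 g/mol; 1.14×24.305 = 27.708 g → 12.16 wt%.
Difference = 10.08 − 12.16 = -2.08 percentage points.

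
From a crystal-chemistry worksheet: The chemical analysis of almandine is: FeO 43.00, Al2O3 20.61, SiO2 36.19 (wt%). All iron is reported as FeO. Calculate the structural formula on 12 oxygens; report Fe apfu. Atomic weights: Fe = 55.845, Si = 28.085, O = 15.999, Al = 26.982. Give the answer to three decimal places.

FeO (M=71.844): mol = 0.59852; Fe = 0.59852, O = 0.59852.
Al2O3 (M=101.961): mol = 0.20214; Al = 0.40428, O = 0.60642.
SiO2 (M=60.083): mol = 0.60233; Si = 0.60233, O = 1.20466.
ΣO = 2.40960; factor = 12/ΣO = 4.98008.
Fe apfu = 0.59852 × 4.98008 = 2.981.

2.981 Fe apfu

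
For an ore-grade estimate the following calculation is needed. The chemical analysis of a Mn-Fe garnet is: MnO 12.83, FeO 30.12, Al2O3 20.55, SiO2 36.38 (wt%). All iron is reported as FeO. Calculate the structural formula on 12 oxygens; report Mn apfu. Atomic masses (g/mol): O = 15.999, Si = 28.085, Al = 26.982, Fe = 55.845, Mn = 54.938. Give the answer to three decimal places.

0.898 Mn apfu

MnO: 12.83/70.937 = 0.18086 mol → 0.18086 mol Mn, 0.18086 mol O.
FeO: 30.12/71.844 = 0.41924 mol → 0.41924 mol Fe, 0.41924 mol O.
Al2O3: 20.55/101.961 = 0.20155 mol → 0.40310 mol Al, 0.60465 mol O.
SiO2: 36.38/60.083 = 0.60550 mol → 0.60550 mol Si, 1.21100 mol O.
Total oxygen = 2.41575 mol. Normalization factor = 12/2.41575 = 4.96740.
Mn per 12 O = 0.18086 × 4.96740 = 0.898.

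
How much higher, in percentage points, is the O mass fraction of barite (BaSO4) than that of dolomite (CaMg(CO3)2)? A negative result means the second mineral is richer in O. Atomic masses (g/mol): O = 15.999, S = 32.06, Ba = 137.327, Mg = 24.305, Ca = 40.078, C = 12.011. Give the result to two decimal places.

O in BaSO4: molar mass 233.383 g/mol; 4×15.999 = 63.996 g → 27.42 wt%.
O in CaMg(CO3)2: molar mass 184.399 g/mol; 6×15.999 = 95.994 g → 52.06 wt%.
Difference = 27.42 − 52.06 = -24.64 percentage points.

-24.64 percentage points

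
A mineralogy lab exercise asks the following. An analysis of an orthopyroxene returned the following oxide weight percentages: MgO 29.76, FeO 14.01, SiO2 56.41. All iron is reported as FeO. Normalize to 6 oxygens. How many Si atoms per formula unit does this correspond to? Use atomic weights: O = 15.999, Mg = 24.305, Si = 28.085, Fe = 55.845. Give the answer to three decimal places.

MgO (M=40.304): mol = 0.73839; Mg = 0.73839, O = 0.73839.
FeO (M=71.844): mol = 0.19501; Fe = 0.19501, O = 0.19501.
SiO2 (M=60.083): mol = 0.93887; Si = 0.93887, O = 1.87774.
ΣO = 2.81114; factor = 6/ΣO = 2.13437.
Si apfu = 0.93887 × 2.13437 = 2.004.

2.004 Si apfu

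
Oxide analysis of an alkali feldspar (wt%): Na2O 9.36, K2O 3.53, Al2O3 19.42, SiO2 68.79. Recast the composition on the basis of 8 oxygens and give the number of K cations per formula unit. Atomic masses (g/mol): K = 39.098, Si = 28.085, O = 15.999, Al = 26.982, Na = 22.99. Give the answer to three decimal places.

Na2O: 9.36/61.979 = 0.15102 mol → 0.30204 mol Na, 0.15102 mol O.
K2O: 3.53/94.195 = 0.03748 mol → 0.07496 mol K, 0.03748 mol O.
Al2O3: 19.42/101.961 = 0.19046 mol → 0.38092 mol Al, 0.57138 mol O.
SiO2: 68.79/60.083 = 1.14492 mol → 1.14492 mol Si, 2.28984 mol O.
Total oxygen = 3.04972 mol. Normalization factor = 8/3.04972 = 2.62319.
K per 8 O = 0.07496 × 2.62319 = 0.197.

0.197 K apfu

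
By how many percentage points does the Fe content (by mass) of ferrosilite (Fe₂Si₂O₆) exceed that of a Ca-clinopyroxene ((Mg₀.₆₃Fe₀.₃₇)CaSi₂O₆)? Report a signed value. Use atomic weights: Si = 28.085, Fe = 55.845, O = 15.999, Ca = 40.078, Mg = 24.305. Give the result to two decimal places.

33.28 percentage points

Fe in Fe₂Si₂O₆: molar mass 263.854 g/mol; 2×55.845 = 111.690 g → 42.33 wt%.
Fe in (Mg₀.₆₃Fe₀.₃₇)CaSi₂O₆: molar mass 228.217 g/mol; 0.37×55.845 = 20.663 g → 9.05 wt%.
Difference = 42.33 − 9.05 = 33.28 percentage points.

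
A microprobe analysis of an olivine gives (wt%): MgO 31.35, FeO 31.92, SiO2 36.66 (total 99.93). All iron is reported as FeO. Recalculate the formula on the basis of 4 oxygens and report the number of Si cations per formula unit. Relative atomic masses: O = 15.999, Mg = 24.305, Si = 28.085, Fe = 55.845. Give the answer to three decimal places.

0.999 Si apfu

MgO: 31.35/40.304 = 0.77784 mol → 0.77784 mol Mg, 0.77784 mol O.
FeO: 31.92/71.844 = 0.44430 mol → 0.44430 mol Fe, 0.44430 mol O.
SiO2: 36.66/60.083 = 0.61016 mol → 0.61016 mol Si, 1.22032 mol O.
Total oxygen = 2.44246 mol. Normalization factor = 4/2.44246 = 1.63769.
Si per 4 O = 0.61016 × 1.63769 = 0.999.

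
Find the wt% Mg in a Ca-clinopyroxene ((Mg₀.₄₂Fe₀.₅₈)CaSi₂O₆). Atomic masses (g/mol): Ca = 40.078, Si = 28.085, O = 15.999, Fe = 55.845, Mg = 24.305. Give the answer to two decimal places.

4.35 wt%

Molar mass of (Mg₀.₄₂Fe₀.₅₈)CaSi₂O₆: 0.42*24.305 + 0.58*55.845 + 1*40.078 + 2*28.085 + 6*15.999 = 234.840 g/mol.
Mass of Mg per formula unit: 0.42 × 24.305 = 10.208 g.
Weight fraction Mg = 10.208 / 234.840 = 0.0435.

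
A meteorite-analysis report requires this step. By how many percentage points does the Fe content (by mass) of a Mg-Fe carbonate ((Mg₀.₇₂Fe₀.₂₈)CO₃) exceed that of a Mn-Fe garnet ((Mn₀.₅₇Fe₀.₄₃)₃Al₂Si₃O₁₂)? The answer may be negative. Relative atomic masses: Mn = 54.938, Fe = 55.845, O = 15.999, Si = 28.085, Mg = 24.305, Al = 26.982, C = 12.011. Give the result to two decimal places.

M((Mg₀.₇₂Fe₀.₂₈)CO₃) = 93.144 g/mol, so wt% Fe = 15.637/93.144 × 100 = 16.79%.
M((Mn₀.₅₇Fe₀.₄₃)₃Al₂Si₃O₁₂) = 496.191 g/mol, so wt% Fe = 72.040/496.191 × 100 = 14.52%.
16.79 − 14.52 = 2.27 pp.

2.27 percentage points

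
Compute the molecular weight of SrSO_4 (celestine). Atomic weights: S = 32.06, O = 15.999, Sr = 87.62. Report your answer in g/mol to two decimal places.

M = 1·87.62 + 1·32.06 + 4·15.999

183.68 g/mol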